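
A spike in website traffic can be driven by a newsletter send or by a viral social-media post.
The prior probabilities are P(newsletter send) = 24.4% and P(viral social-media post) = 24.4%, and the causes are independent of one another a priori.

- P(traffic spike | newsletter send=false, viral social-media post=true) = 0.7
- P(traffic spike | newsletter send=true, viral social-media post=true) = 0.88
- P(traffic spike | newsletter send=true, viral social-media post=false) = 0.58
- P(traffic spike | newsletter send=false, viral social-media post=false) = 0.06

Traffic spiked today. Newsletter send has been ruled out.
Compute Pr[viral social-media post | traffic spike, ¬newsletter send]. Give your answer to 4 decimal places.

Enumerate both values of viral social-media post and weight by the priors:
  P(traffic spike | ¬newsletter send) = 0.06·0.756 + 0.7·0.244
        = 0.045360 + 0.170800 = 0.216160
Keeping only the viral social-media post-present terms gives 0.170800, so
  P(viral social-media post | traffic spike, ¬newsletter send) = 0.170800 / 0.216160 ≈ 0.7902

Pr[viral social-media post | traffic spike, ¬newsletter send] ≈ 0.7902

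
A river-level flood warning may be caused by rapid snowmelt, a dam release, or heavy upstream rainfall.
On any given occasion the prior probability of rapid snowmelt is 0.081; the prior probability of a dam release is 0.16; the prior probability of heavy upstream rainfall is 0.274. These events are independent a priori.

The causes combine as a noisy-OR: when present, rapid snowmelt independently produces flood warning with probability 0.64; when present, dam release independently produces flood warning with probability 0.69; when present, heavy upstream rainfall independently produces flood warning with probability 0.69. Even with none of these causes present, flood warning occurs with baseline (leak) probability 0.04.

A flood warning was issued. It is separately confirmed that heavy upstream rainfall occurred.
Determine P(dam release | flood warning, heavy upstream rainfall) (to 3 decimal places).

P(dam release | flood warning, heavy upstream rainfall) ≈ 0.195

Under noisy-OR, P(flood warning | causes) = 1 − (1−0.04)·∏(1−qᵢ) over the active causes.
For the numerator, keep only dam release=true terms: 0.133475 + 0.012530 = 0.146005
Normalizer over all consistent configurations: 0.7024×0.919×0.84 + 0.907744×0.919×0.16 + 0.892864×0.081×0.84 + 0.966788×0.081×0.16 = 0.748980
Posterior = 0.146005 / 0.748980 ≈ 0.195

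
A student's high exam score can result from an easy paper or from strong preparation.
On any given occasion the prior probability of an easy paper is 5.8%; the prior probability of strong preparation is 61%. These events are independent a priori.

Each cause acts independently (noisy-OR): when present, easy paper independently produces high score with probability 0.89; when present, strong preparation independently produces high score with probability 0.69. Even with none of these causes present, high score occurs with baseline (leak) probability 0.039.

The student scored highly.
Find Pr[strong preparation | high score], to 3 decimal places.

Pr[strong preparation | high score] ≈ 0.927

Under noisy-OR, P(high score | causes) = 1 − (1−0.039)·∏(1−qᵢ) over the active causes.
Enumerate the 4 (easy paper, strong preparation) configurations and weight by the priors:
  P(high score) = 0.039×0.942×0.39 + 0.70209×0.942×0.61 + 0.89429×0.058×0.39 + 0.96723×0.058×0.61
        = 0.014328 + 0.403435 + 0.020229 + 0.034221 = 0.472213
Keeping only the strong preparation-present terms gives 0.437656, so
  P(strong preparation | high score) = 0.437656 / 0.472213 ≈ 0.927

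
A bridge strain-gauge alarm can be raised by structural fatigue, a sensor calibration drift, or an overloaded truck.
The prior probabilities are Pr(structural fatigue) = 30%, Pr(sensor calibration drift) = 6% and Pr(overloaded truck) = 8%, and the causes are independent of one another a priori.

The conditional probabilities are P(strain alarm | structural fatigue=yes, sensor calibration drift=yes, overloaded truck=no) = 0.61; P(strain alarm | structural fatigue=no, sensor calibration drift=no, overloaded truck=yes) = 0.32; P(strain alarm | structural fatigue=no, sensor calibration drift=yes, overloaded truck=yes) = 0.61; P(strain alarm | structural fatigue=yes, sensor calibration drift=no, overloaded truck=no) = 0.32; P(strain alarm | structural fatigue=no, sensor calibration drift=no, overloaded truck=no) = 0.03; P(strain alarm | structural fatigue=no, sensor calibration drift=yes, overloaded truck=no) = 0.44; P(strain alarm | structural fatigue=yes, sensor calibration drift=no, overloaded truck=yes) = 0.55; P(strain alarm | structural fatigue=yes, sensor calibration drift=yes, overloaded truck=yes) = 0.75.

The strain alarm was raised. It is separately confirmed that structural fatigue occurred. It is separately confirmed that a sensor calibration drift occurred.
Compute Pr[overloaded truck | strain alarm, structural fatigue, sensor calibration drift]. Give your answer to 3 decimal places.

Pr[overloaded truck | strain alarm, structural fatigue, sensor calibration drift] ≈ 0.097

Sum P(strain alarm|·) weighted by the priors over both values of overloaded truck:
  P(strain alarm | structural fatigue, sensor calibration drift) = 0.61*0.92 + 0.75*0.08
        = 0.561200 + 0.060000 = 0.621200
Configurations with overloaded truck contribute 0.060000, so
  P(overloaded truck | strain alarm, structural fatigue, sensor calibration drift) = 0.060000 / 0.621200 ≈ 0.097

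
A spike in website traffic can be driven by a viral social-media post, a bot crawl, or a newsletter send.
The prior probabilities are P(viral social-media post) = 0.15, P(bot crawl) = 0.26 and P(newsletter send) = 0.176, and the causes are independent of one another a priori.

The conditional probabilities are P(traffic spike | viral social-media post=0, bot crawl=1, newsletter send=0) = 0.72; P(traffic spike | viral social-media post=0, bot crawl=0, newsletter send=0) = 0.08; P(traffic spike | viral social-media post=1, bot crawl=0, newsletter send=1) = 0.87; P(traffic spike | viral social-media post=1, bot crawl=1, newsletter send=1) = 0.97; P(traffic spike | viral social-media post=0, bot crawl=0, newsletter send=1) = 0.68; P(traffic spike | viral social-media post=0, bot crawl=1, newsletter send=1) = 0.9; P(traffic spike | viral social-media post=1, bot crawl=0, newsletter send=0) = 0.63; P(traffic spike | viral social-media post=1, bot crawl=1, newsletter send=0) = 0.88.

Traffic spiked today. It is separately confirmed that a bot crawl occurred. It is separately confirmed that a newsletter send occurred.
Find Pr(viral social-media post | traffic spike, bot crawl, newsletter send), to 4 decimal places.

Pr(viral social-media post | traffic spike, bot crawl, newsletter send) ≈ 0.1598

Numerator (weight on configurations with viral social-media post): 0.97×0.15 = 0.145500
Denominator P(traffic spike | bot crawl, newsletter send): 0.9×0.85 + 0.97×0.15 = 0.910500
Posterior = 0.145500 / 0.910500 ≈ 0.1598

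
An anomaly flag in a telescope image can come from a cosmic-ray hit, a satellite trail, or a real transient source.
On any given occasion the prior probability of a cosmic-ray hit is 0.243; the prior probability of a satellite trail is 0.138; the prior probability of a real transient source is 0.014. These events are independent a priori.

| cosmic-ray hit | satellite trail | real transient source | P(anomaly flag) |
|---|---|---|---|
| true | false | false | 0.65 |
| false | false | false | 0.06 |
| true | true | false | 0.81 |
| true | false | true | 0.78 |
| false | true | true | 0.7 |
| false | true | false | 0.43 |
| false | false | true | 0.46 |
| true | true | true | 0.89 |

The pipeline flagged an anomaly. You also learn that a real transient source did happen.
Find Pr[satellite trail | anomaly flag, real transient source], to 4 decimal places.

For the numerator, keep only satellite trail=true terms: 0.073126 + 0.029845 = 0.102971
Denominator P(anomaly flag | real transient source): 0.46·0.757·0.862 + 0.7·0.757·0.138 + 0.78·0.243·0.862 + 0.89·0.243·0.138 = 0.566520
P(satellite trail | anomaly flag, real transient source) = 0.102971/0.566520 ≈ 0.1818

Pr[satellite trail | anomaly flag, real transient source] ≈ 0.1818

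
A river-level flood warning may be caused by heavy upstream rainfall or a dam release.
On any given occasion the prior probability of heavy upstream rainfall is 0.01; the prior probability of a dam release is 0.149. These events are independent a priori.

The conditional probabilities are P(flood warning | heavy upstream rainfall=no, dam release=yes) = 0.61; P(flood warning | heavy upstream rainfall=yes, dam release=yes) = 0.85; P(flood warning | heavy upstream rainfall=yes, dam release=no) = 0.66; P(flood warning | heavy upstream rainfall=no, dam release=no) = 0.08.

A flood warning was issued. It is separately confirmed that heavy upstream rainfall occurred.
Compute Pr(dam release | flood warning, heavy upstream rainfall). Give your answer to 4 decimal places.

P(flood warning | heavy upstream rainfall) = 0.66·0.851 + 0.85·0.149 = 0.561660 + 0.126650 = 0.688310
Of this, 0.126650 comes from 0.85·0.149 (the dam release=true cases).
P(dam release | flood warning, heavy upstream rainfall) = 0.126650 / 0.688310 ≈ 0.1840

Pr(dam release | flood warning, heavy upstream rainfall) ≈ 0.1840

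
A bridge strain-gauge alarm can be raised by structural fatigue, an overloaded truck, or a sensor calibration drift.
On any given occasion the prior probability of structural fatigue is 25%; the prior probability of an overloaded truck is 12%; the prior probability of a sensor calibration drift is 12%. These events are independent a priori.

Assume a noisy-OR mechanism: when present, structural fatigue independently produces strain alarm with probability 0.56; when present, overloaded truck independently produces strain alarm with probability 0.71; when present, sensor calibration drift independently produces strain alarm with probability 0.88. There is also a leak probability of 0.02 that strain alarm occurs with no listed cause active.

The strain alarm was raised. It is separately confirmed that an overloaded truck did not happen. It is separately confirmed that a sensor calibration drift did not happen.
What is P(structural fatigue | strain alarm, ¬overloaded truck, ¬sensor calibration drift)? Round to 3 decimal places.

Under noisy-OR, P(strain alarm | causes) = 1 − (1−0.02)·∏(1−qᵢ) over the active causes.
Sum P(strain alarm|·) weighted by the priors over both values of structural fatigue:
  P(strain alarm | ¬overloaded truck, ¬sensor calibration drift) = 0.02*0.75 + 0.5688*0.25
        = 0.015000 + 0.142200 = 0.157200
The terms with structural fatigue present sum to 0.142200, so
  P(structural fatigue | strain alarm, ¬overloaded truck, ¬sensor calibration drift) = 0.142200 / 0.157200 ≈ 0.905

P(structural fatigue | strain alarm, ¬overloaded truck, ¬sensor calibration drift) ≈ 0.905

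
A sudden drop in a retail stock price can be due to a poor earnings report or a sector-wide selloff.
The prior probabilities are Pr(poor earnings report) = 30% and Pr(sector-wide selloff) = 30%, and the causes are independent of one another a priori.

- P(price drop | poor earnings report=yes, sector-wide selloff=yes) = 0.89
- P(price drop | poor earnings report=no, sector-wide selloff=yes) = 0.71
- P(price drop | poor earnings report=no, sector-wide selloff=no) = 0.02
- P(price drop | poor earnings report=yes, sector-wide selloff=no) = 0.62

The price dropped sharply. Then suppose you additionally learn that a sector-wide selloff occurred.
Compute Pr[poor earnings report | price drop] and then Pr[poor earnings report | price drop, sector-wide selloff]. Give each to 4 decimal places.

By total probability over the 4 (poor earnings report, sector-wide selloff) configurations:
  P(price drop) = 0.02·0.7·0.7 + 0.71·0.7·0.3 + 0.62·0.3·0.7 + 0.89·0.3·0.3
        = 0.009800 + 0.149100 + 0.130200 + 0.080100 = 0.369200
The terms with poor earnings report present sum to 0.210300, so
  P(poor earnings report | price drop) = 0.210300 / 0.369200 ≈ 0.5696

Now also conditioning on sector-wide selloff=true:
P(price drop | sector-wide selloff) = 0.71*0.7 + 0.89*0.3 = 0.497000 + 0.267000 = 0.764000
Of this, 0.267000 comes from 0.89*0.3 (the poor earnings report=true cases).
So P(poor earnings report | price drop, sector-wide selloff) = 0.267000/0.764000 ≈ 0.3495.
— sector-wide selloff explains away the evidence for poor earnings report.

Pr[poor earnings report | price drop] ≈ 0.5696; Pr[poor earnings report | price drop, sector-wide selloff] ≈ 0.3495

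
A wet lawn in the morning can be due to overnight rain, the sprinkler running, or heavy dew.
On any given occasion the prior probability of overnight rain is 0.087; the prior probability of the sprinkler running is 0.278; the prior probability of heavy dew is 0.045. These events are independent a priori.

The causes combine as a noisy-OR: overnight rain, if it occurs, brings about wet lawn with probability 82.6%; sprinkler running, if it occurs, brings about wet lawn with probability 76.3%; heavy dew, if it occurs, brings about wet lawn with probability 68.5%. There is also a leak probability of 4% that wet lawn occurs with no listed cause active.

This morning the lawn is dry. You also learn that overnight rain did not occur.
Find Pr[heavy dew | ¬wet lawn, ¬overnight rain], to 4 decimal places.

Under noisy-OR, P(wet lawn | causes) = 1 − (1−0.04)·∏(1−qᵢ) over the active causes.
P(¬wet lawn | ¬overnight rain) = 0.96·0.722·0.955 + 0.3024·0.722·0.045 + 0.22752·0.278·0.955 + 0.071669·0.278·0.045 = 0.661930 + 0.009825 + 0.060404 + 0.000897 = 0.733056
Restricting to configurations with heavy dew present: 0.009825 + 0.000897 = 0.010722.
P(heavy dew | ¬wet lawn, ¬overnight rain) = 0.010722 / 0.733056 ≈ 0.0146

Pr[heavy dew | ¬wet lawn, ¬overnight rain] ≈ 0.0146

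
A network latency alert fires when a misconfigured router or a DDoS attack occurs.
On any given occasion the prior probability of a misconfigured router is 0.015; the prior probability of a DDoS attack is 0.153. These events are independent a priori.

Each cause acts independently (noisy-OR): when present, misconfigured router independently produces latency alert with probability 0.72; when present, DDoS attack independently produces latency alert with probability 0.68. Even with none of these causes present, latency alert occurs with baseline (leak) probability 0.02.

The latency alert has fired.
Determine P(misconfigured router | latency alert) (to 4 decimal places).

Under noisy-OR, P(latency alert | causes) = 1 − (1−0.02)·∏(1−qᵢ) over the active causes.
Weight on misconfigured router=true, given the evidence: 0.009219 + 0.002093 = 0.011312
Normalizer over all consistent configurations: 0.02*0.985*0.847 + 0.6864*0.985*0.153 + 0.7256*0.015*0.847 + 0.912192*0.015*0.153 = 0.131442
Posterior = 0.011312 / 0.131442 ≈ 0.0861

P(misconfigured router | latency alert) ≈ 0.0861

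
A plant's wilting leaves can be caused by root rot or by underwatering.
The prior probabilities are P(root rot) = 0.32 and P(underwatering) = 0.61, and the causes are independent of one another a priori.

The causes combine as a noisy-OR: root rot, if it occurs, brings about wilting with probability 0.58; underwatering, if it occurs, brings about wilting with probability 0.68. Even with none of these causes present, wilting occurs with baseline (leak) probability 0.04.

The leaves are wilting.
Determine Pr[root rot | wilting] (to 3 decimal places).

Pr[root rot | wilting] ≈ 0.451

Under noisy-OR, P(wilting | causes) = 1 − (1−0.04)·∏(1−qᵢ) over the active causes.
Sum P(wilting|·) weighted by the priors over the 4 (root rot, underwatering) configurations:
  P(wilting) = 0.04×0.68×0.39 + 0.6928×0.68×0.61 + 0.5968×0.32×0.39 + 0.870976×0.32×0.61
        = 0.010608 + 0.287373 + 0.074481 + 0.170015 = 0.542477
Configurations with root rot contribute 0.244496, so
  P(root rot | wilting) = 0.244496 / 0.542477 ≈ 0.451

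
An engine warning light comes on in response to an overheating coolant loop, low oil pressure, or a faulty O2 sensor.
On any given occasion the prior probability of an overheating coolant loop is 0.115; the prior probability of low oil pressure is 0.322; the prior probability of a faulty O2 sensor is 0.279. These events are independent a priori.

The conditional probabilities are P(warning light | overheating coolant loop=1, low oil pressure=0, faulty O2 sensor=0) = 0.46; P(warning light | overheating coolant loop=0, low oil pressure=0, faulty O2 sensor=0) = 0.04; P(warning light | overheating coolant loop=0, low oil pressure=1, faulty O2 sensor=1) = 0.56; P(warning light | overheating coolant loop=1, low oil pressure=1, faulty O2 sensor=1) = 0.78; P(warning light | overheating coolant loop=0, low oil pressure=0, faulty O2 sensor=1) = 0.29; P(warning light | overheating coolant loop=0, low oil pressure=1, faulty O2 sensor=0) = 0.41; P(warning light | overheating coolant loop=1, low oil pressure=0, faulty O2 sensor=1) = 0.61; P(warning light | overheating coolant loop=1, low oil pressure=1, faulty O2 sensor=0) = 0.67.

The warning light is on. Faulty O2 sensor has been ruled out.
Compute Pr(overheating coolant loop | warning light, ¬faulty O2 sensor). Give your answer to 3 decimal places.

Pr(overheating coolant loop | warning light, ¬faulty O2 sensor) ≈ 0.301

For the numerator, keep only overheating coolant loop=true terms: 0.035866 + 0.024810 = 0.060676
Denominator P(warning light | ¬faulty O2 sensor): 0.04*0.885*0.678 + 0.41*0.885*0.322 + 0.46*0.115*0.678 + 0.67*0.115*0.322 = 0.201515
Posterior = 0.060676 / 0.201515 ≈ 0.301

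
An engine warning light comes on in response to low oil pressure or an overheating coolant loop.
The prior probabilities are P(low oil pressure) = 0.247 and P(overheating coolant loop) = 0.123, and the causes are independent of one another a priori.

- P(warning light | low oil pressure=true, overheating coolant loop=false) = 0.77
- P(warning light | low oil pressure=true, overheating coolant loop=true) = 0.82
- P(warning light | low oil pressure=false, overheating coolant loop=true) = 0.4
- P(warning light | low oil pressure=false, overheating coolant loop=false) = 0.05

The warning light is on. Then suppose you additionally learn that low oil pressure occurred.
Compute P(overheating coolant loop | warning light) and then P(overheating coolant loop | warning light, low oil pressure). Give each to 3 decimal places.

For the numerator, keep only overheating coolant loop=true terms: 0.037048 + 0.024912 = 0.061960
Normalizer over all consistent configurations: 0.05*0.753*0.877 + 0.4*0.753*0.123 + 0.77*0.247*0.877 + 0.82*0.247*0.123 = 0.261776
Posterior = 0.061960 / 0.261776 ≈ 0.237

Now condition on the additional information:
Sum P(warning light|·) weighted by the priors over both values of overheating coolant loop:
  P(warning light | low oil pressure) = 0.77×0.877 + 0.82×0.123
        = 0.675290 + 0.100860 = 0.776150
Configurations with overheating coolant loop contribute 0.100860, so
  P(overheating coolant loop | warning light, low oil pressure) = 0.100860 / 0.776150 ≈ 0.130

P(overheating coolant loop | warning light) ≈ 0.237; P(overheating coolant loop | warning light, low oil pressure) ≈ 0.130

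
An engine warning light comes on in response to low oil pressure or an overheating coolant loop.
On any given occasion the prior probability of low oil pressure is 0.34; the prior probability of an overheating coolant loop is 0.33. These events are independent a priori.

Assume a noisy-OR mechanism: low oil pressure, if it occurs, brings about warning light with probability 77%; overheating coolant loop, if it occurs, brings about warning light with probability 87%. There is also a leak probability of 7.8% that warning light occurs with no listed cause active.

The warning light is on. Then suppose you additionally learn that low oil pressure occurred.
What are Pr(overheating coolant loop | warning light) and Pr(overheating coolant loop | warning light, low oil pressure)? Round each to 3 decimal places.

Under noisy-OR, P(warning light | causes) = 1 − (1−0.078)·∏(1−qᵢ) over the active causes.
P(warning light) = 0.078×0.66×0.67 + 0.88014×0.66×0.33 + 0.78794×0.34×0.67 + 0.972432×0.34×0.33 = 0.034492 + 0.191694 + 0.179493 + 0.109107 = 0.514786
Restricting to configurations with overheating coolant loop present: 0.191694 + 0.109107 = 0.300801.
Hence the posterior is 0.300801/0.514786 ≈ 0.584.

Now condition on the additional information:
For the numerator, keep only overheating coolant loop=true terms: 0.972432×0.33 = 0.320903
Denominator P(warning light | low oil pressure): 0.78794×0.67 + 0.972432×0.33 = 0.848823
P(overheating coolant loop | warning light, low oil pressure) = 0.320903/0.848823 ≈ 0.378

Pr(overheating coolant loop | warning light) ≈ 0.584; Pr(overheating coolant loop | warning light, low oil pressure) ≈ 0.378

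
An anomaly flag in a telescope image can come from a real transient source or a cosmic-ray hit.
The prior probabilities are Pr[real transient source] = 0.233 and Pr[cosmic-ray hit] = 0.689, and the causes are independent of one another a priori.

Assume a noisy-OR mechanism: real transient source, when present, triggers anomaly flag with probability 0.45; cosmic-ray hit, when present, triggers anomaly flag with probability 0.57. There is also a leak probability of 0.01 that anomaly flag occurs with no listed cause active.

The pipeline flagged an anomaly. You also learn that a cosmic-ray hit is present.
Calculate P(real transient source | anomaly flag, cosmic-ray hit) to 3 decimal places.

Under noisy-OR, P(anomaly flag | causes) = 1 − (1−0.01)·∏(1−qᵢ) over the active causes.
Numerator (weight on configurations with real transient source): 0.765865×0.233 = 0.178447
Denominator P(anomaly flag | cosmic-ray hit): 0.5743×0.767 + 0.765865×0.233 = 0.618935
P(real transient source | anomaly flag, cosmic-ray hit) = 0.178447/0.618935 ≈ 0.288

P(real transient source | anomaly flag, cosmic-ray hit) ≈ 0.288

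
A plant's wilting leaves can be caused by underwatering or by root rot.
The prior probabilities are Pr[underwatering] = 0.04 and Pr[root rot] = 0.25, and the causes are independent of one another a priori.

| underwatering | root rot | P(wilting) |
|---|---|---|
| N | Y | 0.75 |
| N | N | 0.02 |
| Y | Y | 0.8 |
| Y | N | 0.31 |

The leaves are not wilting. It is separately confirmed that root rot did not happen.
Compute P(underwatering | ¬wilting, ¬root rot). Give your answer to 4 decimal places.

Numerator (weight on configurations with underwatering): 0.69×0.04 = 0.027600
The normalizing constant is 0.98×0.96 + 0.69×0.04 = 0.968400
P(underwatering | ¬wilting, ¬root rot) = 0.027600/0.968400 ≈ 0.0285

P(underwatering | ¬wilting, ¬root rot) ≈ 0.0285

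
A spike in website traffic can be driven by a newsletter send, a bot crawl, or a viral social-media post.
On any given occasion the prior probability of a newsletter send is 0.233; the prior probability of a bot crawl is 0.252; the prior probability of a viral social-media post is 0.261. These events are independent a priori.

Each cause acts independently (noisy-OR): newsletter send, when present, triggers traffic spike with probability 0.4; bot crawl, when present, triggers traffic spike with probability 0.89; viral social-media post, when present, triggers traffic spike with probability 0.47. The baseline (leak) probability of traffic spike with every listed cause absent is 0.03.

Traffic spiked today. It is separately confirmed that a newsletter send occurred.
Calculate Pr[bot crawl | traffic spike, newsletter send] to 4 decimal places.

Pr[bot crawl | traffic spike, newsletter send] ≈ 0.3938

Under noisy-OR, P(traffic spike | causes) = 1 − (1−0.03)·∏(1−qᵢ) over the active causes.
By total probability over the 4 (bot crawl, viral social-media post) configurations:
  P(traffic spike | newsletter send) = 0.418·0.748·0.739 + 0.69154·0.748·0.261 + 0.93598·0.252·0.739 + 0.966069·0.252·0.261
        = 0.231059 + 0.135008 + 0.174306 + 0.063540 = 0.603913
Configurations with bot crawl contribute 0.237846, so
  P(bot crawl | traffic spike, newsletter send) = 0.237846 / 0.603913 ≈ 0.3938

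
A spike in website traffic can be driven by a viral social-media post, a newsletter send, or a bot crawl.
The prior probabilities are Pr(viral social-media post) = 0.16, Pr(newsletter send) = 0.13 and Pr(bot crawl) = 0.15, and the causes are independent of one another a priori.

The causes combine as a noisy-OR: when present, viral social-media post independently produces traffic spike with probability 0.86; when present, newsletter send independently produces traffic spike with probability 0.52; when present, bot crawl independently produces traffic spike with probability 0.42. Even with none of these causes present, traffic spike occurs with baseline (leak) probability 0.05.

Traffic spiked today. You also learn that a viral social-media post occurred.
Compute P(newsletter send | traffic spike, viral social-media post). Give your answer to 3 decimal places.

P(newsletter send | traffic spike, viral social-media post) ≈ 0.138

Under noisy-OR, P(traffic spike | causes) = 1 − (1−0.05)·∏(1−qᵢ) over the active causes.
Numerator (weight on configurations with newsletter send): 0.103446 + 0.018778 = 0.122224
Denominator P(traffic spike | viral social-media post): 0.867*0.87*0.85 + 0.92286*0.87*0.15 + 0.93616*0.13*0.85 + 0.962973*0.13*0.15 = 0.883803
P(newsletter send | traffic spike, viral social-media post) = 0.122224/0.883803 ≈ 0.138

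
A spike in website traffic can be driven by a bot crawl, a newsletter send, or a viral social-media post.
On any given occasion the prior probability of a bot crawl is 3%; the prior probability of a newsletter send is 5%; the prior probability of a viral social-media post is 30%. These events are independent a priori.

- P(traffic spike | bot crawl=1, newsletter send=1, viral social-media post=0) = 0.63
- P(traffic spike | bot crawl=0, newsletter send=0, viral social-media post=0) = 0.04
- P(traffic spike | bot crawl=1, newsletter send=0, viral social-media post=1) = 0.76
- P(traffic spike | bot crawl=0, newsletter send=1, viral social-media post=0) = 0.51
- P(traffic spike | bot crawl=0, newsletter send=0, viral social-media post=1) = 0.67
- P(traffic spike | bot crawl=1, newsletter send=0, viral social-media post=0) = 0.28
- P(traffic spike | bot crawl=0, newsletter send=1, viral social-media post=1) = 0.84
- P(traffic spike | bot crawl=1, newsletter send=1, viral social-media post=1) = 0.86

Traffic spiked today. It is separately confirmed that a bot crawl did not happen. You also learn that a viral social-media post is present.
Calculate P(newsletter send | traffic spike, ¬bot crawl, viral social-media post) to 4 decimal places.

P(traffic spike | ¬bot crawl, viral social-media post) = 0.67×0.95 + 0.84×0.05 = 0.636500 + 0.042000 = 0.678500
Of this, 0.042000 comes from 0.84×0.05 (the newsletter send=true cases).
Hence the posterior is 0.042000/0.678500 ≈ 0.0619.

P(newsletter send | traffic spike, ¬bot crawl, viral social-media post) ≈ 0.0619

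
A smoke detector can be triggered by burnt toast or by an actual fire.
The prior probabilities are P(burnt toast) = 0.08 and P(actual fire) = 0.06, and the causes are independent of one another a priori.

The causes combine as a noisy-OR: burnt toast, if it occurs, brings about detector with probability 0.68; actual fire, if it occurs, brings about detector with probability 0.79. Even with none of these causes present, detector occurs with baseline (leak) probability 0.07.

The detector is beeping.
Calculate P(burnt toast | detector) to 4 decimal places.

Under noisy-OR, P(detector | causes) = 1 − (1−0.07)·∏(1−qᵢ) over the active causes.
Numerator (weight on configurations with burnt toast): 0.052820 + 0.004500 = 0.057320
Normalizer over all consistent configurations: 0.07·0.92·0.94 + 0.8047·0.92·0.06 + 0.7024·0.08·0.94 + 0.937504·0.08·0.06 = 0.162275
P(burnt toast | detector) = 0.057320/0.162275 ≈ 0.3532

P(burnt toast | detector) ≈ 0.3532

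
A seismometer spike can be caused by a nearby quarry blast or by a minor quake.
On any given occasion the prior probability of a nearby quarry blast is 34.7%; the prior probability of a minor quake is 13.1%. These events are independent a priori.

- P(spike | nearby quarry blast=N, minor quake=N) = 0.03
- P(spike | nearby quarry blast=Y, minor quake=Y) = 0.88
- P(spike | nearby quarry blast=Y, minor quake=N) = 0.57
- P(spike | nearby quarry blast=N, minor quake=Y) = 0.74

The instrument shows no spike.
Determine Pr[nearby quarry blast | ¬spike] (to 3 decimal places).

Pr[nearby quarry blast | ¬spike] ≈ 0.191

By total probability over the 4 (nearby quarry blast, minor quake) configurations:
  P(¬spike) = 0.97*0.653*0.869 + 0.26*0.653*0.131 + 0.43*0.347*0.869 + 0.12*0.347*0.131
        = 0.550433 + 0.022241 + 0.129663 + 0.005455 = 0.707792
Keeping only the nearby quarry blast-present terms gives 0.135118, so
  P(nearby quarry blast | ¬spike) = 0.135118 / 0.707792 ≈ 0.191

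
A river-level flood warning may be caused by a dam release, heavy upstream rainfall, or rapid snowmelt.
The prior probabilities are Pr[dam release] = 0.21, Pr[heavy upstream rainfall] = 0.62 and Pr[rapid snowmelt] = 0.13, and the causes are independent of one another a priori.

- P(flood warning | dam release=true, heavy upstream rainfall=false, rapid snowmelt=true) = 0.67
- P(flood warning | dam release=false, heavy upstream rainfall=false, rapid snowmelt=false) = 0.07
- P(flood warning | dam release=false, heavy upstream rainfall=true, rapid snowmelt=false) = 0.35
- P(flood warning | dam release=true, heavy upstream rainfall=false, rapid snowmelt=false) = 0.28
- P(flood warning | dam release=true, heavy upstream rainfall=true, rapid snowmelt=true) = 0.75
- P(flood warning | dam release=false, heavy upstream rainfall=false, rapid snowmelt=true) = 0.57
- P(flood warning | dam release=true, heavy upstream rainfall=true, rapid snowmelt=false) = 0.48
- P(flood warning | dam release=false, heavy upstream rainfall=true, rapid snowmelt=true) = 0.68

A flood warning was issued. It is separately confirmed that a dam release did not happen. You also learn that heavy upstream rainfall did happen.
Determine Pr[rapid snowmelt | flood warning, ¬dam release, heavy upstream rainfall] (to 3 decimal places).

Pr[rapid snowmelt | flood warning, ¬dam release, heavy upstream rainfall] ≈ 0.225

P(flood warning | ¬dam release, heavy upstream rainfall) = 0.35·0.87 + 0.68·0.13 = 0.304500 + 0.088400 = 0.392900
The rapid snowmelt-present share is 0.68·0.13 = 0.088400.
P(rapid snowmelt | flood warning, ¬dam release, heavy upstream rainfall) = 0.088400 / 0.392900 ≈ 0.225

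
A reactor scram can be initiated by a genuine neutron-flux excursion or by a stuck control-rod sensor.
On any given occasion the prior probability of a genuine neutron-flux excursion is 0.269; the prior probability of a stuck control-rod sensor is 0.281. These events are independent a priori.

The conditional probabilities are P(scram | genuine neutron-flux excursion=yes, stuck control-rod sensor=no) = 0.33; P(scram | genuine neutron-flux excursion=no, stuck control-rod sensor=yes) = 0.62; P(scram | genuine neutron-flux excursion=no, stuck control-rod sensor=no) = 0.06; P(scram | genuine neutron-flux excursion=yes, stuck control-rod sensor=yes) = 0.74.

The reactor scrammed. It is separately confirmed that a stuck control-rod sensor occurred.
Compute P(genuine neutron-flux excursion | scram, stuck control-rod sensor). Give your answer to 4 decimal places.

P(genuine neutron-flux excursion | scram, stuck control-rod sensor) ≈ 0.3052

P(scram | stuck control-rod sensor) = 0.62×0.731 + 0.74×0.269 = 0.453220 + 0.199060 = 0.652280
Restricting to configurations with genuine neutron-flux excursion present: 0.74×0.269 = 0.199060.
P(genuine neutron-flux excursion | scram, stuck control-rod sensor) = 0.199060 / 0.652280 ≈ 0.3052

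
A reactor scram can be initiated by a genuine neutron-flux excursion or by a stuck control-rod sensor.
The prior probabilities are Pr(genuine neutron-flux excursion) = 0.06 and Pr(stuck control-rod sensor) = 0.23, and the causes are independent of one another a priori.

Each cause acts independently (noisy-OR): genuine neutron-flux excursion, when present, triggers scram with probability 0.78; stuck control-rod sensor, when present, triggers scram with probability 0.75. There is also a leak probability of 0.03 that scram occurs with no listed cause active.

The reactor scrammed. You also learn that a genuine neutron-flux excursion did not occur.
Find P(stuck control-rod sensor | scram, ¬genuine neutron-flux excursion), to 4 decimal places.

Under noisy-OR, P(scram | causes) = 1 − (1−0.03)·∏(1−qᵢ) over the active causes.
For the numerator, keep only stuck control-rod sensor=true terms: 0.7575·0.23 = 0.174225
Denominator P(scram | ¬genuine neutron-flux excursion): 0.03·0.77 + 0.7575·0.23 = 0.197325
Posterior = 0.174225 / 0.197325 ≈ 0.8829

P(stuck control-rod sensor | scram, ¬genuine neutron-flux excursion) ≈ 0.8829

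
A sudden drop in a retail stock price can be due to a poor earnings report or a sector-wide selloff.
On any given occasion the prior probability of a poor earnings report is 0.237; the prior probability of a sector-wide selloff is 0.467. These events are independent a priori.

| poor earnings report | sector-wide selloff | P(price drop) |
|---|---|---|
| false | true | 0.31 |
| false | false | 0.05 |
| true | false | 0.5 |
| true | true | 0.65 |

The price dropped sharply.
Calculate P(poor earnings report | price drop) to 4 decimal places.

P(poor earnings report | price drop) ≈ 0.5081

Numerator (weight on configurations with poor earnings report): 0.063160 + 0.071941 = 0.135101
The normalizing constant is 0.05*0.763*0.533 + 0.31*0.763*0.467 + 0.5*0.237*0.533 + 0.65*0.237*0.467 = 0.265895
Posterior = 0.135101 / 0.265895 ≈ 0.5081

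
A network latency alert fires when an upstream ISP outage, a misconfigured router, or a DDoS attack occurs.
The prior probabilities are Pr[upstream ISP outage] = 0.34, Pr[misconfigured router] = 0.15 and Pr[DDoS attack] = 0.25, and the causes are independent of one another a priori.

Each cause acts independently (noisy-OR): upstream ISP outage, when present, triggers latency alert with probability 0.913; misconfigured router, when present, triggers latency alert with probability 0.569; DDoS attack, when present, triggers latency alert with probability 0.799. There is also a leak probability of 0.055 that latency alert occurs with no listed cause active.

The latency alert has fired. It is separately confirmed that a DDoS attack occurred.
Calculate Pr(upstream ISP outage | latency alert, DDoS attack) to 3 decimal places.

Pr(upstream ISP outage | latency alert, DDoS attack) ≈ 0.380

Under noisy-OR, P(latency alert | causes) = 1 − (1−0.055)·∏(1−qᵢ) over the active causes.
Enumerate the 4 (upstream ISP outage, misconfigured router) configurations and weight by the priors:
  P(latency alert | DDoS attack) = 0.810055×0.66×0.85 + 0.918134×0.66×0.15 + 0.983475×0.34×0.85 + 0.992878×0.34×0.15
        = 0.454441 + 0.090895 + 0.284224 + 0.050637 = 0.880197
Keeping only the upstream ISP outage-present terms gives 0.334861, so
  P(upstream ISP outage | latency alert, DDoS attack) = 0.334861 / 0.880197 ≈ 0.380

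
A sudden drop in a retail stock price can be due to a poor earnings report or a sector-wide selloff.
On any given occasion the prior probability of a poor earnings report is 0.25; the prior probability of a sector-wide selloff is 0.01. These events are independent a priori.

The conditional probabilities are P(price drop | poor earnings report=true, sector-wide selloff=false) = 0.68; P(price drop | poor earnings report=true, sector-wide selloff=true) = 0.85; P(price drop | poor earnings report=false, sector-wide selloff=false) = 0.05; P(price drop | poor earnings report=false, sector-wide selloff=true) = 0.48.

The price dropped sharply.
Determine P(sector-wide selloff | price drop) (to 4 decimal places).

P(sector-wide selloff | price drop) ≈ 0.0271

P(price drop) = 0.05×0.75×0.99 + 0.48×0.75×0.01 + 0.68×0.25×0.99 + 0.85×0.25×0.01 = 0.037125 + 0.003600 + 0.168300 + 0.002125 = 0.211150
Restricting to configurations with sector-wide selloff present: 0.003600 + 0.002125 = 0.005725.
So P(sector-wide selloff | price drop) = 0.005725/0.211150 ≈ 0.0271.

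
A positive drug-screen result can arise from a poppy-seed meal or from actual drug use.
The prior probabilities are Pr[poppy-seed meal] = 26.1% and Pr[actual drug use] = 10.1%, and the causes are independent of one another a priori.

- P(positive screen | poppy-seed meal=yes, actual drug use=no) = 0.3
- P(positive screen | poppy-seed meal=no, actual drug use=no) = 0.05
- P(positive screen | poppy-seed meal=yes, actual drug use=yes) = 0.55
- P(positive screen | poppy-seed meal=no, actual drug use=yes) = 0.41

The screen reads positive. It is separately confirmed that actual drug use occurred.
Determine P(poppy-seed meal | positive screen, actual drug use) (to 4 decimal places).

P(poppy-seed meal | positive screen, actual drug use) ≈ 0.3215

P(positive screen | actual drug use) = 0.41*0.739 + 0.55*0.261 = 0.302990 + 0.143550 = 0.446540
The poppy-seed meal-present share is 0.55*0.261 = 0.143550.
So P(poppy-seed meal | positive screen, actual drug use) = 0.143550/0.446540 ≈ 0.3215.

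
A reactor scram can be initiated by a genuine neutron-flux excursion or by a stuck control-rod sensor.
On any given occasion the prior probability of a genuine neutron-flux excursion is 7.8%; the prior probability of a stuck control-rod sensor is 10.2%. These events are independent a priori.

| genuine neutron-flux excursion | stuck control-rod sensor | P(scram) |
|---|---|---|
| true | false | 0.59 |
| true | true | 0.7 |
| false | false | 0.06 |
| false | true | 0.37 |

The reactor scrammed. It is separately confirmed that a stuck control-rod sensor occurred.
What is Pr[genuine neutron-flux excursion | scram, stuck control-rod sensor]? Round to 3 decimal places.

Pr[genuine neutron-flux excursion | scram, stuck control-rod sensor] ≈ 0.138

P(scram | stuck control-rod sensor) = 0.37·0.922 + 0.7·0.078 = 0.341140 + 0.054600 = 0.395740
Restricting to configurations with genuine neutron-flux excursion present: 0.7·0.078 = 0.054600.
So P(genuine neutron-flux excursion | scram, stuck control-rod sensor) = 0.054600/0.395740 ≈ 0.138.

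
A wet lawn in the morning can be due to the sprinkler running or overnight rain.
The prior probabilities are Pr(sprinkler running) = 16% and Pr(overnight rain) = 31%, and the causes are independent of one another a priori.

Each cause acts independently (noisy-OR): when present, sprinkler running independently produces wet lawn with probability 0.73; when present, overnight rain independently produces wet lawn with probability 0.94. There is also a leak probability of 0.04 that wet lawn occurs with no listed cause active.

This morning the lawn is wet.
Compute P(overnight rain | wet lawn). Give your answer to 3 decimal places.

P(overnight rain | wet lawn) ≈ 0.737

Under noisy-OR, P(wet lawn | causes) = 1 − (1−0.04)·∏(1−qᵢ) over the active causes.
P(wet lawn) = 0.04*0.84*0.69 + 0.9424*0.84*0.31 + 0.7408*0.16*0.69 + 0.984448*0.16*0.31 = 0.023184 + 0.245401 + 0.081784 + 0.048829 = 0.399198
The overnight rain-present share is 0.245401 + 0.048829 = 0.294230.
P(overnight rain | wet lawn) = 0.294230 / 0.399198 ≈ 0.737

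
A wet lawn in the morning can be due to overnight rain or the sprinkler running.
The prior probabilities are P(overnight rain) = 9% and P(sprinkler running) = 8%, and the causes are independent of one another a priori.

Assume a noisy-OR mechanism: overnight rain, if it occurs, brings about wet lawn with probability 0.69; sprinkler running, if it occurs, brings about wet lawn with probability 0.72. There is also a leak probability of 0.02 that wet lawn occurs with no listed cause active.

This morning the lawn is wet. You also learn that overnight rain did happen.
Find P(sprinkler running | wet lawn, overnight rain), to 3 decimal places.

Under noisy-OR, P(wet lawn | causes) = 1 − (1−0.02)·∏(1−qᵢ) over the active causes.
P(wet lawn | overnight rain) = 0.6962*0.92 + 0.914936*0.08 = 0.640504 + 0.073195 = 0.713699
Restricting to configurations with sprinkler running present: 0.914936*0.08 = 0.073195.
P(sprinkler running | wet lawn, overnight rain) = 0.073195 / 0.713699 ≈ 0.103

P(sprinkler running | wet lawn, overnight rain) ≈ 0.103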